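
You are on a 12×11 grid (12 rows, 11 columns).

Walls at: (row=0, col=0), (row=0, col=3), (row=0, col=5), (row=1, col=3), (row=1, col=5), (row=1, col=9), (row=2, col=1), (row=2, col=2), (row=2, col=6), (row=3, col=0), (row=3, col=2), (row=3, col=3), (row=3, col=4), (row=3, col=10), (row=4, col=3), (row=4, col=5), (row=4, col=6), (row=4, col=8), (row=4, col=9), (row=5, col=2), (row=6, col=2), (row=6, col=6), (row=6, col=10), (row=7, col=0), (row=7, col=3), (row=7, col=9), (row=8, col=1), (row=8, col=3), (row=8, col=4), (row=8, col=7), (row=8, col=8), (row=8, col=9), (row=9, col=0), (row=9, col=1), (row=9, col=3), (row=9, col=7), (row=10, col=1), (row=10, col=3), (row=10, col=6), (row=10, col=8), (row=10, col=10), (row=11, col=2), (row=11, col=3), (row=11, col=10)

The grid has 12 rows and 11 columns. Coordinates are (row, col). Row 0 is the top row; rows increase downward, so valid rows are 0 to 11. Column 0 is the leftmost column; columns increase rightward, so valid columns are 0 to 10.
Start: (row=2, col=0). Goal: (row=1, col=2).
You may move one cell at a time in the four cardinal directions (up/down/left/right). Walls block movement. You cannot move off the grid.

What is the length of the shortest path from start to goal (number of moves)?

BFS from (row=2, col=0) until reaching (row=1, col=2):
  Distance 0: (row=2, col=0)
  Distance 1: (row=1, col=0)
  Distance 2: (row=1, col=1)
  Distance 3: (row=0, col=1), (row=1, col=2)  <- goal reached here
One shortest path (3 moves): (row=2, col=0) -> (row=1, col=0) -> (row=1, col=1) -> (row=1, col=2)

Answer: Shortest path length: 3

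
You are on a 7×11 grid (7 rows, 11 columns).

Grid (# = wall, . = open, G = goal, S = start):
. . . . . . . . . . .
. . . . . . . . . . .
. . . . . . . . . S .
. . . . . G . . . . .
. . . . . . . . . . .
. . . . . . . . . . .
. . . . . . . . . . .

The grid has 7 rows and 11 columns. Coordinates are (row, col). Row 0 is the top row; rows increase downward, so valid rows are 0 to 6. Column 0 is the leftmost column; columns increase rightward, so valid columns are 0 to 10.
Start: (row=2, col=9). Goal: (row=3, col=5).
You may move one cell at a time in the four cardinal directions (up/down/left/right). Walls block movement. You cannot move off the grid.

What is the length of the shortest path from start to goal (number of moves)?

Answer: Shortest path length: 5

Derivation:
BFS from (row=2, col=9) until reaching (row=3, col=5):
  Distance 0: (row=2, col=9)
  Distance 1: (row=1, col=9), (row=2, col=8), (row=2, col=10), (row=3, col=9)
  Distance 2: (row=0, col=9), (row=1, col=8), (row=1, col=10), (row=2, col=7), (row=3, col=8), (row=3, col=10), (row=4, col=9)
  Distance 3: (row=0, col=8), (row=0, col=10), (row=1, col=7), (row=2, col=6), (row=3, col=7), (row=4, col=8), (row=4, col=10), (row=5, col=9)
  Distance 4: (row=0, col=7), (row=1, col=6), (row=2, col=5), (row=3, col=6), (row=4, col=7), (row=5, col=8), (row=5, col=10), (row=6, col=9)
  Distance 5: (row=0, col=6), (row=1, col=5), (row=2, col=4), (row=3, col=5), (row=4, col=6), (row=5, col=7), (row=6, col=8), (row=6, col=10)  <- goal reached here
One shortest path (5 moves): (row=2, col=9) -> (row=2, col=8) -> (row=2, col=7) -> (row=2, col=6) -> (row=2, col=5) -> (row=3, col=5)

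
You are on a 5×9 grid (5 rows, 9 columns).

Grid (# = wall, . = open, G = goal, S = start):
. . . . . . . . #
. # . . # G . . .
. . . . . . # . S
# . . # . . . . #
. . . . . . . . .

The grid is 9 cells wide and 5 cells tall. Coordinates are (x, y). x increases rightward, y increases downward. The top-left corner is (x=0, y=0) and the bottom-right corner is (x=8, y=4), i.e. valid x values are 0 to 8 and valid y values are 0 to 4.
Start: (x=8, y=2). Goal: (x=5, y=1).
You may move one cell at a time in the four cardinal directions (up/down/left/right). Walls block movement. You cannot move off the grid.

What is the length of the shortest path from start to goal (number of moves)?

BFS from (x=8, y=2) until reaching (x=5, y=1):
  Distance 0: (x=8, y=2)
  Distance 1: (x=8, y=1), (x=7, y=2)
  Distance 2: (x=7, y=1), (x=7, y=3)
  Distance 3: (x=7, y=0), (x=6, y=1), (x=6, y=3), (x=7, y=4)
  Distance 4: (x=6, y=0), (x=5, y=1), (x=5, y=3), (x=6, y=4), (x=8, y=4)  <- goal reached here
One shortest path (4 moves): (x=8, y=2) -> (x=7, y=2) -> (x=7, y=1) -> (x=6, y=1) -> (x=5, y=1)

Answer: Shortest path length: 4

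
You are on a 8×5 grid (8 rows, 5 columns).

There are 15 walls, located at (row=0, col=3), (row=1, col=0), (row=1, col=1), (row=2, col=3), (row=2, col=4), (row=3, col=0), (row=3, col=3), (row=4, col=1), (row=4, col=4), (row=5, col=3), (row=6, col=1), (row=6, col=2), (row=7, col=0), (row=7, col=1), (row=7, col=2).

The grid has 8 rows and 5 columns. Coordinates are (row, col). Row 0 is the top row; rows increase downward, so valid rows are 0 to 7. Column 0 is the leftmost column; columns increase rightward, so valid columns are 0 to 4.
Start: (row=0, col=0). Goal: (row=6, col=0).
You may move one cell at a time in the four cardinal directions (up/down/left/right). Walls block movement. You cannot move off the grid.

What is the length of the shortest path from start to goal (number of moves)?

Answer: Shortest path length: 10

Derivation:
BFS from (row=0, col=0) until reaching (row=6, col=0):
  Distance 0: (row=0, col=0)
  Distance 1: (row=0, col=1)
  Distance 2: (row=0, col=2)
  Distance 3: (row=1, col=2)
  Distance 4: (row=1, col=3), (row=2, col=2)
  Distance 5: (row=1, col=4), (row=2, col=1), (row=3, col=2)
  Distance 6: (row=0, col=4), (row=2, col=0), (row=3, col=1), (row=4, col=2)
  Distance 7: (row=4, col=3), (row=5, col=2)
  Distance 8: (row=5, col=1)
  Distance 9: (row=5, col=0)
  Distance 10: (row=4, col=0), (row=6, col=0)  <- goal reached here
One shortest path (10 moves): (row=0, col=0) -> (row=0, col=1) -> (row=0, col=2) -> (row=1, col=2) -> (row=2, col=2) -> (row=3, col=2) -> (row=4, col=2) -> (row=5, col=2) -> (row=5, col=1) -> (row=5, col=0) -> (row=6, col=0)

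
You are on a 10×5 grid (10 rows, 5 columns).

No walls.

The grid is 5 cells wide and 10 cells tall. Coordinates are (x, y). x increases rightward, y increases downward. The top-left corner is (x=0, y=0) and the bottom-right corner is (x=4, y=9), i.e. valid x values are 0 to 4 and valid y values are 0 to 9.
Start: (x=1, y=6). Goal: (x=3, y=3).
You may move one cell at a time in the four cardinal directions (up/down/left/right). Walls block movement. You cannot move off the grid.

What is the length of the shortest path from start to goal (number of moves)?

BFS from (x=1, y=6) until reaching (x=3, y=3):
  Distance 0: (x=1, y=6)
  Distance 1: (x=1, y=5), (x=0, y=6), (x=2, y=6), (x=1, y=7)
  Distance 2: (x=1, y=4), (x=0, y=5), (x=2, y=5), (x=3, y=6), (x=0, y=7), (x=2, y=7), (x=1, y=8)
  Distance 3: (x=1, y=3), (x=0, y=4), (x=2, y=4), (x=3, y=5), (x=4, y=6), (x=3, y=7), (x=0, y=8), (x=2, y=8), (x=1, y=9)
  Distance 4: (x=1, y=2), (x=0, y=3), (x=2, y=3), (x=3, y=4), (x=4, y=5), (x=4, y=7), (x=3, y=8), (x=0, y=9), (x=2, y=9)
  Distance 5: (x=1, y=1), (x=0, y=2), (x=2, y=2), (x=3, y=3), (x=4, y=4), (x=4, y=8), (x=3, y=9)  <- goal reached here
One shortest path (5 moves): (x=1, y=6) -> (x=2, y=6) -> (x=3, y=6) -> (x=3, y=5) -> (x=3, y=4) -> (x=3, y=3)

Answer: Shortest path length: 5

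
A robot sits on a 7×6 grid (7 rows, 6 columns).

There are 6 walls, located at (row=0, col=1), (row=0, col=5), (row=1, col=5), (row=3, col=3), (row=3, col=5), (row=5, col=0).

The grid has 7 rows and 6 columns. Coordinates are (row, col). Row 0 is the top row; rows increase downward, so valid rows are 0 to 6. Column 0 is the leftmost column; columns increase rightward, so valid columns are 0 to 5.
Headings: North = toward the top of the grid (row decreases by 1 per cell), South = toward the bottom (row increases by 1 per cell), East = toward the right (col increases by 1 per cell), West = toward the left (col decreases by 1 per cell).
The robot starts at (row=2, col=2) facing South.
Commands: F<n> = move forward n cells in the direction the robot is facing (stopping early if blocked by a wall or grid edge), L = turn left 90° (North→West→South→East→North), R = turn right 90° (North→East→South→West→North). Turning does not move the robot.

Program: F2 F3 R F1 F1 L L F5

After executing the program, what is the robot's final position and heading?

Answer: Final position: (row=6, col=5), facing East

Derivation:
Start: (row=2, col=2), facing South
  F2: move forward 2, now at (row=4, col=2)
  F3: move forward 2/3 (blocked), now at (row=6, col=2)
  R: turn right, now facing West
  F1: move forward 1, now at (row=6, col=1)
  F1: move forward 1, now at (row=6, col=0)
  L: turn left, now facing South
  L: turn left, now facing East
  F5: move forward 5, now at (row=6, col=5)
Final: (row=6, col=5), facing East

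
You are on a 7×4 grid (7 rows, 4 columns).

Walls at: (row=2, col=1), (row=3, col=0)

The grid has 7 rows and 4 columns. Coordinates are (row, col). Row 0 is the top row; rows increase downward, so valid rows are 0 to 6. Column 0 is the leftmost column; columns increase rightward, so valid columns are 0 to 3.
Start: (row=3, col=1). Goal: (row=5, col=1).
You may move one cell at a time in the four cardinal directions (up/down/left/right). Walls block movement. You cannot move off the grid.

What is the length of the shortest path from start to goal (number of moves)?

Answer: Shortest path length: 2

Derivation:
BFS from (row=3, col=1) until reaching (row=5, col=1):
  Distance 0: (row=3, col=1)
  Distance 1: (row=3, col=2), (row=4, col=1)
  Distance 2: (row=2, col=2), (row=3, col=3), (row=4, col=0), (row=4, col=2), (row=5, col=1)  <- goal reached here
One shortest path (2 moves): (row=3, col=1) -> (row=4, col=1) -> (row=5, col=1)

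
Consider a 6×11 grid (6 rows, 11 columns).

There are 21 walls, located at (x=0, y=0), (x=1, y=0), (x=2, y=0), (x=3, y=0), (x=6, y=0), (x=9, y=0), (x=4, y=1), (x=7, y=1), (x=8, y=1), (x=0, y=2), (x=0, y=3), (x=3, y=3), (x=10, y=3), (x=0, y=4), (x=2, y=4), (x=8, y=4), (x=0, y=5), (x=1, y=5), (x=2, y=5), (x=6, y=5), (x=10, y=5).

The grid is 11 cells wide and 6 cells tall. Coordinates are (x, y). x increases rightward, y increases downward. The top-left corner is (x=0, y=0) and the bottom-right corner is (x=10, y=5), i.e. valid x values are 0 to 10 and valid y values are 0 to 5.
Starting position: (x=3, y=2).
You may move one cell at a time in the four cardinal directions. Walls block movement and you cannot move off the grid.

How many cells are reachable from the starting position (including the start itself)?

BFS flood-fill from (x=3, y=2):
  Distance 0: (x=3, y=2)
  Distance 1: (x=3, y=1), (x=2, y=2), (x=4, y=2)
  Distance 2: (x=2, y=1), (x=1, y=2), (x=5, y=2), (x=2, y=3), (x=4, y=3)
  Distance 3: (x=1, y=1), (x=5, y=1), (x=6, y=2), (x=1, y=3), (x=5, y=3), (x=4, y=4)
  Distance 4: (x=5, y=0), (x=0, y=1), (x=6, y=1), (x=7, y=2), (x=6, y=3), (x=1, y=4), (x=3, y=4), (x=5, y=4), (x=4, y=5)
  Distance 5: (x=4, y=0), (x=8, y=2), (x=7, y=3), (x=6, y=4), (x=3, y=5), (x=5, y=5)
  Distance 6: (x=9, y=2), (x=8, y=3), (x=7, y=4)
  Distance 7: (x=9, y=1), (x=10, y=2), (x=9, y=3), (x=7, y=5)
  Distance 8: (x=10, y=1), (x=9, y=4), (x=8, y=5)
  Distance 9: (x=10, y=0), (x=10, y=4), (x=9, y=5)
Total reachable: 43 (grid has 45 open cells total)

Answer: Reachable cells: 43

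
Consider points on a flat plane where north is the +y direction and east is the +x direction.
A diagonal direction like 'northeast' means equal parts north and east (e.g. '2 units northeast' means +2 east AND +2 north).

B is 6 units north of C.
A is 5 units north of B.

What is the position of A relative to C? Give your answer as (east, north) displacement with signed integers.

Answer: A is at (east=0, north=11) relative to C.

Derivation:
Place C at the origin (east=0, north=0).
  B is 6 units north of C: delta (east=+0, north=+6); B at (east=0, north=6).
  A is 5 units north of B: delta (east=+0, north=+5); A at (east=0, north=11).
Therefore A relative to C: (east=0, north=11).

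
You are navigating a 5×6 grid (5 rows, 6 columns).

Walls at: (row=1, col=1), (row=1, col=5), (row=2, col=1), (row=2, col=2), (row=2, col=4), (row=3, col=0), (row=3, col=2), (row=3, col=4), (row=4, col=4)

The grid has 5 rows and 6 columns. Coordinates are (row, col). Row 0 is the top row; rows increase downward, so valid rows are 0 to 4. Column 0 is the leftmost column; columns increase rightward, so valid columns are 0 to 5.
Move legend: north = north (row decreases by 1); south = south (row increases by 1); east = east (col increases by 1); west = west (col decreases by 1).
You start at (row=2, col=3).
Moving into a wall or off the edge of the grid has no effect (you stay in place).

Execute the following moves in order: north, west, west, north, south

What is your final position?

Answer: Final position: (row=1, col=2)

Derivation:
Start: (row=2, col=3)
  north (north): (row=2, col=3) -> (row=1, col=3)
  west (west): (row=1, col=3) -> (row=1, col=2)
  west (west): blocked, stay at (row=1, col=2)
  north (north): (row=1, col=2) -> (row=0, col=2)
  south (south): (row=0, col=2) -> (row=1, col=2)
Final: (row=1, col=2)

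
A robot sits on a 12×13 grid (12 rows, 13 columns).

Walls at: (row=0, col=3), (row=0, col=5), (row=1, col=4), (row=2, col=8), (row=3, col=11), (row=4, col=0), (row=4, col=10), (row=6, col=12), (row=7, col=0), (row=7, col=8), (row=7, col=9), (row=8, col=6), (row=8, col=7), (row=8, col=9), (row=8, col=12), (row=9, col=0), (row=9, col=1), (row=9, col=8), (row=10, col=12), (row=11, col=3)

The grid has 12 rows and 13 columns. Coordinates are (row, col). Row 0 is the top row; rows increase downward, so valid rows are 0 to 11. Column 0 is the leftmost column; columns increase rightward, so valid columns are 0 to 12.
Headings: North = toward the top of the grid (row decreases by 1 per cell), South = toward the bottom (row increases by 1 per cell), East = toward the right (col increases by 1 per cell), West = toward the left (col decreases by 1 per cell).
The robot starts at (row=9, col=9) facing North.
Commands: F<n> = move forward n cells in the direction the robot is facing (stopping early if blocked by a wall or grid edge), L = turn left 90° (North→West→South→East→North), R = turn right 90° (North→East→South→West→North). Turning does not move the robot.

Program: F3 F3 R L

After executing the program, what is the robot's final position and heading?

Answer: Final position: (row=9, col=9), facing North

Derivation:
Start: (row=9, col=9), facing North
  F3: move forward 0/3 (blocked), now at (row=9, col=9)
  F3: move forward 0/3 (blocked), now at (row=9, col=9)
  R: turn right, now facing East
  L: turn left, now facing North
Final: (row=9, col=9), facing North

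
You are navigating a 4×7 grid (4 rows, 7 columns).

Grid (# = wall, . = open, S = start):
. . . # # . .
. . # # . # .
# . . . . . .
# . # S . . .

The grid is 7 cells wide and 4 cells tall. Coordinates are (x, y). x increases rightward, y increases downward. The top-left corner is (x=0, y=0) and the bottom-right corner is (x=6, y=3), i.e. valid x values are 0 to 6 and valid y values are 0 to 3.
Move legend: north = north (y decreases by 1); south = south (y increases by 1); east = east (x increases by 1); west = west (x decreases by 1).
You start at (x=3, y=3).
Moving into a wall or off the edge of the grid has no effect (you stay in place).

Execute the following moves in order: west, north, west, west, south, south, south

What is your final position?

Start: (x=3, y=3)
  west (west): blocked, stay at (x=3, y=3)
  north (north): (x=3, y=3) -> (x=3, y=2)
  west (west): (x=3, y=2) -> (x=2, y=2)
  west (west): (x=2, y=2) -> (x=1, y=2)
  south (south): (x=1, y=2) -> (x=1, y=3)
  south (south): blocked, stay at (x=1, y=3)
  south (south): blocked, stay at (x=1, y=3)
Final: (x=1, y=3)

Answer: Final position: (x=1, y=3)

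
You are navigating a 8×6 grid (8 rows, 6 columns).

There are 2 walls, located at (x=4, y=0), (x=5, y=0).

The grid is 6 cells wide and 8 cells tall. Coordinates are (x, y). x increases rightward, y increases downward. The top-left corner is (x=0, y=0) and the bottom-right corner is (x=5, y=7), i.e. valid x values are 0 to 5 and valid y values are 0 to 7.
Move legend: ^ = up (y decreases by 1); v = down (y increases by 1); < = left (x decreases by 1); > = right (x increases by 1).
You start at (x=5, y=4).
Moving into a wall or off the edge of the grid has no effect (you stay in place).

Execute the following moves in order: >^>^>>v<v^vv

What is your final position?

Answer: Final position: (x=4, y=5)

Derivation:
Start: (x=5, y=4)
  > (right): blocked, stay at (x=5, y=4)
  ^ (up): (x=5, y=4) -> (x=5, y=3)
  > (right): blocked, stay at (x=5, y=3)
  ^ (up): (x=5, y=3) -> (x=5, y=2)
  > (right): blocked, stay at (x=5, y=2)
  > (right): blocked, stay at (x=5, y=2)
  v (down): (x=5, y=2) -> (x=5, y=3)
  < (left): (x=5, y=3) -> (x=4, y=3)
  v (down): (x=4, y=3) -> (x=4, y=4)
  ^ (up): (x=4, y=4) -> (x=4, y=3)
  v (down): (x=4, y=3) -> (x=4, y=4)
  v (down): (x=4, y=4) -> (x=4, y=5)
Final: (x=4, y=5)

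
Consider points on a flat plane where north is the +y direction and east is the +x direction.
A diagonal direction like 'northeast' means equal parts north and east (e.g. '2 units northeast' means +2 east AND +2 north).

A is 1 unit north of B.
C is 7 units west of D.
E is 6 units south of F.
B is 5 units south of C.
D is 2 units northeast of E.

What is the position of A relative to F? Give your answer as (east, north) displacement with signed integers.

Answer: A is at (east=-5, north=-8) relative to F.

Derivation:
Place F at the origin (east=0, north=0).
  E is 6 units south of F: delta (east=+0, north=-6); E at (east=0, north=-6).
  D is 2 units northeast of E: delta (east=+2, north=+2); D at (east=2, north=-4).
  C is 7 units west of D: delta (east=-7, north=+0); C at (east=-5, north=-4).
  B is 5 units south of C: delta (east=+0, north=-5); B at (east=-5, north=-9).
  A is 1 unit north of B: delta (east=+0, north=+1); A at (east=-5, north=-8).
Therefore A relative to F: (east=-5, north=-8).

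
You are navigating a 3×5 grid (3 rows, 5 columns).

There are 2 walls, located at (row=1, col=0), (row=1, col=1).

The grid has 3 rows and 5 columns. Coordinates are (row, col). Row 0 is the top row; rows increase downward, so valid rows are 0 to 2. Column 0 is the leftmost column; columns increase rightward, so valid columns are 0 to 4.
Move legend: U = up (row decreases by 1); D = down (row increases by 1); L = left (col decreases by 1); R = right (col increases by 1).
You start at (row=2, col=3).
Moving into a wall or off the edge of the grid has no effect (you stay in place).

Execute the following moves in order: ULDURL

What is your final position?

Start: (row=2, col=3)
  U (up): (row=2, col=3) -> (row=1, col=3)
  L (left): (row=1, col=3) -> (row=1, col=2)
  D (down): (row=1, col=2) -> (row=2, col=2)
  U (up): (row=2, col=2) -> (row=1, col=2)
  R (right): (row=1, col=2) -> (row=1, col=3)
  L (left): (row=1, col=3) -> (row=1, col=2)
Final: (row=1, col=2)

Answer: Final position: (row=1, col=2)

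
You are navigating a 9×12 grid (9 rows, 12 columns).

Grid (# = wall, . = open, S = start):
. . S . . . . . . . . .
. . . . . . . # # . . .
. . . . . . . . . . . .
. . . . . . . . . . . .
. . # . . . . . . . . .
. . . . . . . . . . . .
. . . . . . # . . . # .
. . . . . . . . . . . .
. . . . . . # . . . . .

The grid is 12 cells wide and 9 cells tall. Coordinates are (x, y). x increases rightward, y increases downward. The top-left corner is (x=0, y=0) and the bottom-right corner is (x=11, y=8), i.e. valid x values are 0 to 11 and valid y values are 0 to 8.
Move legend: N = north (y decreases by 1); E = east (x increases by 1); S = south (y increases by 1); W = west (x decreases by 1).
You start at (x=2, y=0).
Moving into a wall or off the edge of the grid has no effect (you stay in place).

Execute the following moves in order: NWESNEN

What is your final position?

Start: (x=2, y=0)
  N (north): blocked, stay at (x=2, y=0)
  W (west): (x=2, y=0) -> (x=1, y=0)
  E (east): (x=1, y=0) -> (x=2, y=0)
  S (south): (x=2, y=0) -> (x=2, y=1)
  N (north): (x=2, y=1) -> (x=2, y=0)
  E (east): (x=2, y=0) -> (x=3, y=0)
  N (north): blocked, stay at (x=3, y=0)
Final: (x=3, y=0)

Answer: Final position: (x=3, y=0)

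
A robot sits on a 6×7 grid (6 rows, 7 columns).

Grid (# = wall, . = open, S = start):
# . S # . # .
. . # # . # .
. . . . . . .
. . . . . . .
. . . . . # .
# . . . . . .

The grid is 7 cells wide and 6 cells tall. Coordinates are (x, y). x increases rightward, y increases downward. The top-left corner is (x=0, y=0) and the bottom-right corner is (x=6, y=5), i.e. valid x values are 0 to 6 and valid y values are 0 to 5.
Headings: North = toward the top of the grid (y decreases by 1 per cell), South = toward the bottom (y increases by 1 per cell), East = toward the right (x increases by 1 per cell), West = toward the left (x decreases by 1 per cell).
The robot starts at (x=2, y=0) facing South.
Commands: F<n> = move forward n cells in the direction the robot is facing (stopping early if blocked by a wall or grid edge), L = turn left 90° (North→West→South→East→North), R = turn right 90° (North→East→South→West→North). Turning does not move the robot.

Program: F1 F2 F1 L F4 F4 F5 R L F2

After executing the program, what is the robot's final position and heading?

Start: (x=2, y=0), facing South
  F1: move forward 0/1 (blocked), now at (x=2, y=0)
  F2: move forward 0/2 (blocked), now at (x=2, y=0)
  F1: move forward 0/1 (blocked), now at (x=2, y=0)
  L: turn left, now facing East
  F4: move forward 0/4 (blocked), now at (x=2, y=0)
  F4: move forward 0/4 (blocked), now at (x=2, y=0)
  F5: move forward 0/5 (blocked), now at (x=2, y=0)
  R: turn right, now facing South
  L: turn left, now facing East
  F2: move forward 0/2 (blocked), now at (x=2, y=0)
Final: (x=2, y=0), facing East

Answer: Final position: (x=2, y=0), facing East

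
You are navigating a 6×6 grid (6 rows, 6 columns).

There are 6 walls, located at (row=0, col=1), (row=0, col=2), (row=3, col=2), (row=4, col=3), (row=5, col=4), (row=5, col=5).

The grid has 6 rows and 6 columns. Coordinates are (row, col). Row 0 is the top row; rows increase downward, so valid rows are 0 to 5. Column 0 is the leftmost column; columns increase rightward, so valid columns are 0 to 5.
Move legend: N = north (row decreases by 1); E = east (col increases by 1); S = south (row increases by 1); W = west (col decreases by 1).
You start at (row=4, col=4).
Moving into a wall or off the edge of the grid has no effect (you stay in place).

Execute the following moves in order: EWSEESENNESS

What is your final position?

Start: (row=4, col=4)
  E (east): (row=4, col=4) -> (row=4, col=5)
  W (west): (row=4, col=5) -> (row=4, col=4)
  S (south): blocked, stay at (row=4, col=4)
  E (east): (row=4, col=4) -> (row=4, col=5)
  E (east): blocked, stay at (row=4, col=5)
  S (south): blocked, stay at (row=4, col=5)
  E (east): blocked, stay at (row=4, col=5)
  N (north): (row=4, col=5) -> (row=3, col=5)
  N (north): (row=3, col=5) -> (row=2, col=5)
  E (east): blocked, stay at (row=2, col=5)
  S (south): (row=2, col=5) -> (row=3, col=5)
  S (south): (row=3, col=5) -> (row=4, col=5)
Final: (row=4, col=5)

Answer: Final position: (row=4, col=5)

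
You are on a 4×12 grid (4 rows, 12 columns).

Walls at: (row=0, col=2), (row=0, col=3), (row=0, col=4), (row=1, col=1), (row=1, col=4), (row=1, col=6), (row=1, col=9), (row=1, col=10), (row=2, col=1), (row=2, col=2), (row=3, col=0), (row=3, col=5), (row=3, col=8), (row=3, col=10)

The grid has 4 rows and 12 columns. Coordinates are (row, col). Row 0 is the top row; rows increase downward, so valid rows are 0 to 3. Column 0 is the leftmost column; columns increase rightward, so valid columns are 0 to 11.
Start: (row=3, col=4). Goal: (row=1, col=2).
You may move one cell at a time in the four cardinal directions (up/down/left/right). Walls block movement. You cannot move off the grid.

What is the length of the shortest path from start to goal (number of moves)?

BFS from (row=3, col=4) until reaching (row=1, col=2):
  Distance 0: (row=3, col=4)
  Distance 1: (row=2, col=4), (row=3, col=3)
  Distance 2: (row=2, col=3), (row=2, col=5), (row=3, col=2)
  Distance 3: (row=1, col=3), (row=1, col=5), (row=2, col=6), (row=3, col=1)
  Distance 4: (row=0, col=5), (row=1, col=2), (row=2, col=7), (row=3, col=6)  <- goal reached here
One shortest path (4 moves): (row=3, col=4) -> (row=3, col=3) -> (row=2, col=3) -> (row=1, col=3) -> (row=1, col=2)

Answer: Shortest path length: 4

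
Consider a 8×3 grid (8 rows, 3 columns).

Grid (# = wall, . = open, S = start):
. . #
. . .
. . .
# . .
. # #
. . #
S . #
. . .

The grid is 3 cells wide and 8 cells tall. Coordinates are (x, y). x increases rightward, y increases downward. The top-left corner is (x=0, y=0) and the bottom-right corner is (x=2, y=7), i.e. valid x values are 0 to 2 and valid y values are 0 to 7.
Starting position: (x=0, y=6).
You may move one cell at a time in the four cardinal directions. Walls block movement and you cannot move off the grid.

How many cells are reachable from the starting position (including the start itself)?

Answer: Reachable cells: 8

Derivation:
BFS flood-fill from (x=0, y=6):
  Distance 0: (x=0, y=6)
  Distance 1: (x=0, y=5), (x=1, y=6), (x=0, y=7)
  Distance 2: (x=0, y=4), (x=1, y=5), (x=1, y=7)
  Distance 3: (x=2, y=7)
Total reachable: 8 (grid has 18 open cells total)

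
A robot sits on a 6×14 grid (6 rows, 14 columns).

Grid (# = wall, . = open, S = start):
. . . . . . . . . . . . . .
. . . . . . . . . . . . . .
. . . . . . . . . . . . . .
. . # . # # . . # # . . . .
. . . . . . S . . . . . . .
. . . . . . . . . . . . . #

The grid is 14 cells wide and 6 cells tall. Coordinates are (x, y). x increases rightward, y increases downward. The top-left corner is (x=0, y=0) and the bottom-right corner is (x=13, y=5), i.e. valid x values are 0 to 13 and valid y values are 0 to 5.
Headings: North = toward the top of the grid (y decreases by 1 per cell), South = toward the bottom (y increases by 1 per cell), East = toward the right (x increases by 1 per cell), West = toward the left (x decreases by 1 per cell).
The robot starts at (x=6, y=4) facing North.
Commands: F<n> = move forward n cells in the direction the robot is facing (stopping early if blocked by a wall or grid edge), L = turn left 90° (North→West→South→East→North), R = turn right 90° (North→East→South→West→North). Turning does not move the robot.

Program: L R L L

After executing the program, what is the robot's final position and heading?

Answer: Final position: (x=6, y=4), facing South

Derivation:
Start: (x=6, y=4), facing North
  L: turn left, now facing West
  R: turn right, now facing North
  L: turn left, now facing West
  L: turn left, now facing South
Final: (x=6, y=4), facing South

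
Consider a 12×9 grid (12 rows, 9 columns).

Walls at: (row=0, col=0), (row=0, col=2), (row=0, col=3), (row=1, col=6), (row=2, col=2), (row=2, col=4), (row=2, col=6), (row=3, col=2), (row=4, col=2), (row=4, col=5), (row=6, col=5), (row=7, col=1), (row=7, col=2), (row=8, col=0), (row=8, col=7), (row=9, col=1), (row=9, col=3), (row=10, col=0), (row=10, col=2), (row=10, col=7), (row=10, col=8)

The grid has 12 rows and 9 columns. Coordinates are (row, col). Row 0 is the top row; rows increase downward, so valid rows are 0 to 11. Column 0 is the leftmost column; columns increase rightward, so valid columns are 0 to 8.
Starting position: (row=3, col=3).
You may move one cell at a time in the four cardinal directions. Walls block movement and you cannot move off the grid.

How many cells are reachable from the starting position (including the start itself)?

BFS flood-fill from (row=3, col=3):
  Distance 0: (row=3, col=3)
  Distance 1: (row=2, col=3), (row=3, col=4), (row=4, col=3)
  Distance 2: (row=1, col=3), (row=3, col=5), (row=4, col=4), (row=5, col=3)
  Distance 3: (row=1, col=2), (row=1, col=4), (row=2, col=5), (row=3, col=6), (row=5, col=2), (row=5, col=4), (row=6, col=3)
  Distance 4: (row=0, col=4), (row=1, col=1), (row=1, col=5), (row=3, col=7), (row=4, col=6), (row=5, col=1), (row=5, col=5), (row=6, col=2), (row=6, col=4), (row=7, col=3)
  Distance 5: (row=0, col=1), (row=0, col=5), (row=1, col=0), (row=2, col=1), (row=2, col=7), (row=3, col=8), (row=4, col=1), (row=4, col=7), (row=5, col=0), (row=5, col=6), (row=6, col=1), (row=7, col=4), (row=8, col=3)
  Distance 6: (row=0, col=6), (row=1, col=7), (row=2, col=0), (row=2, col=8), (row=3, col=1), (row=4, col=0), (row=4, col=8), (row=5, col=7), (row=6, col=0), (row=6, col=6), (row=7, col=5), (row=8, col=2), (row=8, col=4)
  Distance 7: (row=0, col=7), (row=1, col=8), (row=3, col=0), (row=5, col=8), (row=6, col=7), (row=7, col=0), (row=7, col=6), (row=8, col=1), (row=8, col=5), (row=9, col=2), (row=9, col=4)
  Distance 8: (row=0, col=8), (row=6, col=8), (row=7, col=7), (row=8, col=6), (row=9, col=5), (row=10, col=4)
  Distance 9: (row=7, col=8), (row=9, col=6), (row=10, col=3), (row=10, col=5), (row=11, col=4)
  Distance 10: (row=8, col=8), (row=9, col=7), (row=10, col=6), (row=11, col=3), (row=11, col=5)
  Distance 11: (row=9, col=8), (row=11, col=2), (row=11, col=6)
  Distance 12: (row=11, col=1), (row=11, col=7)
  Distance 13: (row=10, col=1), (row=11, col=0), (row=11, col=8)
Total reachable: 86 (grid has 87 open cells total)

Answer: Reachable cells: 86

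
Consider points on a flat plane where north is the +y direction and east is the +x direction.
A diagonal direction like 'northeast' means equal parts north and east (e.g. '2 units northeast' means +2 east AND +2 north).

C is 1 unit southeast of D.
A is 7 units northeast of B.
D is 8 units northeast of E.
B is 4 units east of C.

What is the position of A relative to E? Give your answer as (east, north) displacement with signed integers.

Place E at the origin (east=0, north=0).
  D is 8 units northeast of E: delta (east=+8, north=+8); D at (east=8, north=8).
  C is 1 unit southeast of D: delta (east=+1, north=-1); C at (east=9, north=7).
  B is 4 units east of C: delta (east=+4, north=+0); B at (east=13, north=7).
  A is 7 units northeast of B: delta (east=+7, north=+7); A at (east=20, north=14).
Therefore A relative to E: (east=20, north=14).

Answer: A is at (east=20, north=14) relative to E.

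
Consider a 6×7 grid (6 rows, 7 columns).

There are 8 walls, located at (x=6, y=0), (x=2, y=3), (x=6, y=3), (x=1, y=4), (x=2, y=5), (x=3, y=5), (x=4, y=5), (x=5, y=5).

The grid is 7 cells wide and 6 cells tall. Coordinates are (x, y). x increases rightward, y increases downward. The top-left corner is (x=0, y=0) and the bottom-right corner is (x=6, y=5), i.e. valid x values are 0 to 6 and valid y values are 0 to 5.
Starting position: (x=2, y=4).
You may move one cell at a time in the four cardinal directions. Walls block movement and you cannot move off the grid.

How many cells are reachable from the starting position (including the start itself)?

BFS flood-fill from (x=2, y=4):
  Distance 0: (x=2, y=4)
  Distance 1: (x=3, y=4)
  Distance 2: (x=3, y=3), (x=4, y=4)
  Distance 3: (x=3, y=2), (x=4, y=3), (x=5, y=4)
  Distance 4: (x=3, y=1), (x=2, y=2), (x=4, y=2), (x=5, y=3), (x=6, y=4)
  Distance 5: (x=3, y=0), (x=2, y=1), (x=4, y=1), (x=1, y=2), (x=5, y=2), (x=6, y=5)
  Distance 6: (x=2, y=0), (x=4, y=0), (x=1, y=1), (x=5, y=1), (x=0, y=2), (x=6, y=2), (x=1, y=3)
  Distance 7: (x=1, y=0), (x=5, y=0), (x=0, y=1), (x=6, y=1), (x=0, y=3)
  Distance 8: (x=0, y=0), (x=0, y=4)
  Distance 9: (x=0, y=5)
  Distance 10: (x=1, y=5)
Total reachable: 34 (grid has 34 open cells total)

Answer: Reachable cells: 34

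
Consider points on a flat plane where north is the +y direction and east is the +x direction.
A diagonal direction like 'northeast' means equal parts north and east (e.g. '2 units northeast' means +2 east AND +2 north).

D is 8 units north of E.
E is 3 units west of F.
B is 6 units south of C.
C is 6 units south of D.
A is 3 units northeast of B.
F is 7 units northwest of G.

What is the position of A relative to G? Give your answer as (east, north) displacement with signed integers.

Place G at the origin (east=0, north=0).
  F is 7 units northwest of G: delta (east=-7, north=+7); F at (east=-7, north=7).
  E is 3 units west of F: delta (east=-3, north=+0); E at (east=-10, north=7).
  D is 8 units north of E: delta (east=+0, north=+8); D at (east=-10, north=15).
  C is 6 units south of D: delta (east=+0, north=-6); C at (east=-10, north=9).
  B is 6 units south of C: delta (east=+0, north=-6); B at (east=-10, north=3).
  A is 3 units northeast of B: delta (east=+3, north=+3); A at (east=-7, north=6).
Therefore A relative to G: (east=-7, north=6).

Answer: A is at (east=-7, north=6) relative to G.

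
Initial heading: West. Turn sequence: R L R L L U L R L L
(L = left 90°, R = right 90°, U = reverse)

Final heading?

Start: West
  R (right (90° clockwise)) -> North
  L (left (90° counter-clockwise)) -> West
  R (right (90° clockwise)) -> North
  L (left (90° counter-clockwise)) -> West
  L (left (90° counter-clockwise)) -> South
  U (U-turn (180°)) -> North
  L (left (90° counter-clockwise)) -> West
  R (right (90° clockwise)) -> North
  L (left (90° counter-clockwise)) -> West
  L (left (90° counter-clockwise)) -> South
Final: South

Answer: Final heading: South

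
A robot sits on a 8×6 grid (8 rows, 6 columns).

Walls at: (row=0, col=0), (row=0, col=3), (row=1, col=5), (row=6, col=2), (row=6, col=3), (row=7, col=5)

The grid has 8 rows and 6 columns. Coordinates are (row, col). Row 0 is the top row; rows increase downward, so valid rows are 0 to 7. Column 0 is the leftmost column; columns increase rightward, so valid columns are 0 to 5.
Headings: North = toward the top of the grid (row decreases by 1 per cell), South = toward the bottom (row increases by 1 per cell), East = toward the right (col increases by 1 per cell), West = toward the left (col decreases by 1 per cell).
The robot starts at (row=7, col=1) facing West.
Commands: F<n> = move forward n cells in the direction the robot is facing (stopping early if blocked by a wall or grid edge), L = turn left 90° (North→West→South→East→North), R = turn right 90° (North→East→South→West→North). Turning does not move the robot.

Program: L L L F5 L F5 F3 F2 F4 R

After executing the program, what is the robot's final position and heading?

Start: (row=7, col=1), facing West
  L: turn left, now facing South
  L: turn left, now facing East
  L: turn left, now facing North
  F5: move forward 5, now at (row=2, col=1)
  L: turn left, now facing West
  F5: move forward 1/5 (blocked), now at (row=2, col=0)
  F3: move forward 0/3 (blocked), now at (row=2, col=0)
  F2: move forward 0/2 (blocked), now at (row=2, col=0)
  F4: move forward 0/4 (blocked), now at (row=2, col=0)
  R: turn right, now facing North
Final: (row=2, col=0), facing North

Answer: Final position: (row=2, col=0), facing North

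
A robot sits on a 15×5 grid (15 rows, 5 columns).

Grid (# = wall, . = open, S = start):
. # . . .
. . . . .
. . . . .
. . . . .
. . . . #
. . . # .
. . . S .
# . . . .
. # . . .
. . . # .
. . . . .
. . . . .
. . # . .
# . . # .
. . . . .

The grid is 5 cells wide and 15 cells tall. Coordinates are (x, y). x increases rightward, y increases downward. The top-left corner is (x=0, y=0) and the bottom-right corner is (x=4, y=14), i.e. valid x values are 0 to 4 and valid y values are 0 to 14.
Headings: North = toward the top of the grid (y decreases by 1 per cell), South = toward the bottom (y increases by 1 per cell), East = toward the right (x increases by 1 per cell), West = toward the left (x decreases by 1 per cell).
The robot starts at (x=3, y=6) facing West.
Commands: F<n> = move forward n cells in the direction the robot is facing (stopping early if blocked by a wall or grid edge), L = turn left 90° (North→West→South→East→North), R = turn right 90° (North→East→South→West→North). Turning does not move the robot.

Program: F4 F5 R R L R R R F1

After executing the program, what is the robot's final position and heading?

Start: (x=3, y=6), facing West
  F4: move forward 3/4 (blocked), now at (x=0, y=6)
  F5: move forward 0/5 (blocked), now at (x=0, y=6)
  R: turn right, now facing North
  R: turn right, now facing East
  L: turn left, now facing North
  R: turn right, now facing East
  R: turn right, now facing South
  R: turn right, now facing West
  F1: move forward 0/1 (blocked), now at (x=0, y=6)
Final: (x=0, y=6), facing West

Answer: Final position: (x=0, y=6), facing West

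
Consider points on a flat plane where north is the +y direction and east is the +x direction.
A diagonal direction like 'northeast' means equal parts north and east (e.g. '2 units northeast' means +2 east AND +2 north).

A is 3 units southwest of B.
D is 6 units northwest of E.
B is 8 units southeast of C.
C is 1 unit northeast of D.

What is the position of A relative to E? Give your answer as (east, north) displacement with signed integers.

Answer: A is at (east=0, north=-4) relative to E.

Derivation:
Place E at the origin (east=0, north=0).
  D is 6 units northwest of E: delta (east=-6, north=+6); D at (east=-6, north=6).
  C is 1 unit northeast of D: delta (east=+1, north=+1); C at (east=-5, north=7).
  B is 8 units southeast of C: delta (east=+8, north=-8); B at (east=3, north=-1).
  A is 3 units southwest of B: delta (east=-3, north=-3); A at (east=0, north=-4).
Therefore A relative to E: (east=0, north=-4).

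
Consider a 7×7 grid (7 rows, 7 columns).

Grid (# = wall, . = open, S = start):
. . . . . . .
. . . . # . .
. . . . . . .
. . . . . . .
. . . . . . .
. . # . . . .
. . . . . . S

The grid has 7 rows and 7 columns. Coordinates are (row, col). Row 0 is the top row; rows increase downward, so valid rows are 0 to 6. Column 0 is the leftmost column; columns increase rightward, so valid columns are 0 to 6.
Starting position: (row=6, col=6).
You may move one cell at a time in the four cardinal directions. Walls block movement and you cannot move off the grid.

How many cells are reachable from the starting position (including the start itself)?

Answer: Reachable cells: 47

Derivation:
BFS flood-fill from (row=6, col=6):
  Distance 0: (row=6, col=6)
  Distance 1: (row=5, col=6), (row=6, col=5)
  Distance 2: (row=4, col=6), (row=5, col=5), (row=6, col=4)
  Distance 3: (row=3, col=6), (row=4, col=5), (row=5, col=4), (row=6, col=3)
  Distance 4: (row=2, col=6), (row=3, col=5), (row=4, col=4), (row=5, col=3), (row=6, col=2)
  Distance 5: (row=1, col=6), (row=2, col=5), (row=3, col=4), (row=4, col=3), (row=6, col=1)
  Distance 6: (row=0, col=6), (row=1, col=5), (row=2, col=4), (row=3, col=3), (row=4, col=2), (row=5, col=1), (row=6, col=0)
  Distance 7: (row=0, col=5), (row=2, col=3), (row=3, col=2), (row=4, col=1), (row=5, col=0)
  Distance 8: (row=0, col=4), (row=1, col=3), (row=2, col=2), (row=3, col=1), (row=4, col=0)
  Distance 9: (row=0, col=3), (row=1, col=2), (row=2, col=1), (row=3, col=0)
  Distance 10: (row=0, col=2), (row=1, col=1), (row=2, col=0)
  Distance 11: (row=0, col=1), (row=1, col=0)
  Distance 12: (row=0, col=0)
Total reachable: 47 (grid has 47 open cells total)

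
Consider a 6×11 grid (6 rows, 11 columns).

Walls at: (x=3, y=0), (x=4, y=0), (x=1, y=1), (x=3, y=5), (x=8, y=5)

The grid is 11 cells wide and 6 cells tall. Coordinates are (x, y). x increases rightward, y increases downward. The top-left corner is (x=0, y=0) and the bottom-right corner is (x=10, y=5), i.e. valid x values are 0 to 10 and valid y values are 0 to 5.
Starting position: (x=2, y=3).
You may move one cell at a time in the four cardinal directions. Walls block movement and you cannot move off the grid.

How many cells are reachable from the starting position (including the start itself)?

BFS flood-fill from (x=2, y=3):
  Distance 0: (x=2, y=3)
  Distance 1: (x=2, y=2), (x=1, y=3), (x=3, y=3), (x=2, y=4)
  Distance 2: (x=2, y=1), (x=1, y=2), (x=3, y=2), (x=0, y=3), (x=4, y=3), (x=1, y=4), (x=3, y=4), (x=2, y=5)
  Distance 3: (x=2, y=0), (x=3, y=1), (x=0, y=2), (x=4, y=2), (x=5, y=3), (x=0, y=4), (x=4, y=4), (x=1, y=5)
  Distance 4: (x=1, y=0), (x=0, y=1), (x=4, y=1), (x=5, y=2), (x=6, y=3), (x=5, y=4), (x=0, y=5), (x=4, y=5)
  Distance 5: (x=0, y=0), (x=5, y=1), (x=6, y=2), (x=7, y=3), (x=6, y=4), (x=5, y=5)
  Distance 6: (x=5, y=0), (x=6, y=1), (x=7, y=2), (x=8, y=3), (x=7, y=4), (x=6, y=5)
  Distance 7: (x=6, y=0), (x=7, y=1), (x=8, y=2), (x=9, y=3), (x=8, y=4), (x=7, y=5)
  Distance 8: (x=7, y=0), (x=8, y=1), (x=9, y=2), (x=10, y=3), (x=9, y=4)
  Distance 9: (x=8, y=0), (x=9, y=1), (x=10, y=2), (x=10, y=4), (x=9, y=5)
  Distance 10: (x=9, y=0), (x=10, y=1), (x=10, y=5)
  Distance 11: (x=10, y=0)
Total reachable: 61 (grid has 61 open cells total)

Answer: Reachable cells: 61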